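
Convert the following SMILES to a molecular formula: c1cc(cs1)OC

C5H6OS

Heavy atoms from the SMILES: 5 C, 1 O, 1 S.
Implicit hydrogens by atom environment:
  3 × C (aromatic): 1 H each → 3
  1 × C: 3 H
  1 × C (aromatic): no H
  1 × O: no H
  1 × S (aromatic): no H
  Total hydrogens = 6.
Molecular formula: C5H6OS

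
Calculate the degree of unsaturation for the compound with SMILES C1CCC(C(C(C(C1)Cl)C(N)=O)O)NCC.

2

Molecular formula from the SMILES: C11H21ClN2O2.
DoU = (2C + 2 + N − H − X)/2 = (2·11 + 2 + 2 − 21 − 1)/2 = 4/2 = 2.
(Structurally: 1 ring(s) + 1 π bond(s) = 2.)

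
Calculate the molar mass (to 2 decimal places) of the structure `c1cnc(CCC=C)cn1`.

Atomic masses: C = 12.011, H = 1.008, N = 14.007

Molecular formula: C8H10N2.
M = 8×12.011 + 10×1.008 + 2×14.007 = 134.18 g/mol.

134.18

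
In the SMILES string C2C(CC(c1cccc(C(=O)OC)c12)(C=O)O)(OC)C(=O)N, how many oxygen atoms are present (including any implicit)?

The symbol for oxygen appears 6 times in the SMILES.

6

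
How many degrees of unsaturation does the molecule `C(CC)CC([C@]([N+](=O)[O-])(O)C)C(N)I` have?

1

Molecular formula from the SMILES: C8H17IN2O3.
DoU = (2C + 2 + N − H − X)/2 = (2·8 + 2 + 2 − 17 − 1)/2 = 2/2 = 1.
(Structurally: 0 ring(s) + 1 π bond(s) = 1.)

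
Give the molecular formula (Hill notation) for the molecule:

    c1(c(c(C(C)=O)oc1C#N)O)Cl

C7H4ClNO3

Heavy atoms from the SMILES: 7 C, 1 Cl, 1 N, 3 O.
Implicit hydrogens by atom environment:
  4 × C (aromatic): no H
  2 × C: no H
  1 × C: 3 H
  1 × Cl: no H
  1 × N: no H
  1 × O: 1 H
  1 × O (aromatic): no H
  1 × O: no H
  Total hydrogens = 4.
Molecular formula: C7H4ClNO3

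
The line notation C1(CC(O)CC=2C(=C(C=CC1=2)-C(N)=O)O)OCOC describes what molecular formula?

C13H17NO5

Heavy atoms from the SMILES: 13 C, 1 N, 5 O.
Implicit hydrogens by atom environment:
  4 × C (aromatic): no H
  3 × C: 2 H each → 6
  3 × O: no H
  2 × C (aromatic): 1 H each → 2
  2 × C: 1 H each → 2
  2 × O: 1 H each → 2
  1 × C: 3 H
  1 × C: no H
  1 × N: 2 H
  Total hydrogens = 17.
Molecular formula: C13H17NO5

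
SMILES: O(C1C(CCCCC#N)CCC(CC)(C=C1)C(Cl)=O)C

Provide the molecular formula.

C16H24ClNO2

Heavy atoms from the SMILES: 16 C, 1 Cl, 1 N, 2 O.
Implicit hydrogens by atom environment:
  7 × C: 2 H each → 14
  4 × C: 1 H each → 4
  3 × C: no H
  2 × C: 3 H each → 6
  2 × O: no H
  1 × Cl: no H
  1 × N: no H
  Total hydrogens = 24.
Molecular formula: C16H24ClNO2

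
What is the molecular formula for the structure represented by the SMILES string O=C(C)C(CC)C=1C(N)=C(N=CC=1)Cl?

C10H13ClN2O

Heavy atoms from the SMILES: 10 C, 1 Cl, 2 N, 1 O.
Implicit hydrogens by atom environment:
  3 × C (aromatic): no H
  2 × C: 3 H each → 6
  2 × C (aromatic): 1 H each → 2
  1 × C: 2 H
  1 × C: 1 H
  1 × C: no H
  1 × Cl: no H
  1 × N: 2 H
  1 × N (aromatic): no H
  1 × O: no H
  Total hydrogens = 13.
Molecular formula: C10H13ClN2O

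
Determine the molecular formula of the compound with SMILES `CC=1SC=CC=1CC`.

C7H10S

Heavy atoms from the SMILES: 7 C, 1 S.
Implicit hydrogens by atom environment:
  2 × C: 3 H each → 6
  2 × C (aromatic): 1 H each → 2
  2 × C (aromatic): no H
  1 × C: 2 H
  1 × S (aromatic): no H
  Total hydrogens = 10.
Molecular formula: C7H10S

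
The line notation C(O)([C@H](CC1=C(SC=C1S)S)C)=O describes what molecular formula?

Heavy atoms from the SMILES: 8 C, 2 O, 3 S.
Implicit hydrogens by atom environment:
  3 × C (aromatic): no H
  2 × S: 1 H each → 2
  1 × C: 3 H
  1 × C: 2 H
  1 × C (aromatic): 1 H
  1 × C: 1 H
  1 × C: no H
  1 × O: 1 H
  1 × O: no H
  1 × S (aromatic): no H
  Total hydrogens = 10.
Molecular formula: C8H10O2S3

C8H10O2S3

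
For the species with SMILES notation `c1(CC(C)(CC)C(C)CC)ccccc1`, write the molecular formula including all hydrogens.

Heavy atoms from the SMILES: 15 C.
Implicit hydrogens by atom environment:
  5 × C (aromatic): 1 H each → 5
  4 × C: 3 H each → 12
  3 × C: 2 H each → 6
  1 × C: 1 H
  1 × C: no H
  1 × C (aromatic): no H
  Total hydrogens = 24.
Molecular formula: C15H24

C15H24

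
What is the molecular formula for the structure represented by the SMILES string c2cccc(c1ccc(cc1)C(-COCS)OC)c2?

C16H18O2S

Heavy atoms from the SMILES: 16 C, 2 O, 1 S.
Implicit hydrogens by atom environment:
  9 × C (aromatic): 1 H each → 9
  3 × C (aromatic): no H
  2 × C: 2 H each → 4
  2 × O: no H
  1 × C: 3 H
  1 × C: 1 H
  1 × S: 1 H
  Total hydrogens = 18.
Molecular formula: C16H18O2S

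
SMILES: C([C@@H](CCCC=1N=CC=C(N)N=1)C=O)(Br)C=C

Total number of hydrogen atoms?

16

Hydrogens are implicit in SMILES; fill each atom to its normal valence:
  4 × C: 2 H each → 8
  4 × C: 1 H each → 4
  2 × C (aromatic): 1 H each → 2
  2 × C (aromatic): no H
  2 × N (aromatic): no H
  1 × Br: no H
  1 × N: 2 H
  1 × O: no H
  Total hydrogens = 16.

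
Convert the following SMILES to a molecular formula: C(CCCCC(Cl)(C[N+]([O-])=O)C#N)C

C9H15ClN2O2

Heavy atoms from the SMILES: 9 C, 1 Cl, 2 N, 2 O.
Implicit hydrogens by atom environment:
  6 × C: 2 H each → 12
  2 × C: no H
  1 × C: 3 H
  1 × Cl: no H
  1 × N: no H
  1 × N (charge +1): no H
  1 × O: no H
  1 × O (charge -1): no H
  Total hydrogens = 15.
Molecular formula: C9H15ClN2O2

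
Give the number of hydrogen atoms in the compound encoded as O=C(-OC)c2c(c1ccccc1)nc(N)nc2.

11

Hydrogens are implicit in SMILES; fill each atom to its normal valence:
  6 × C (aromatic): 1 H each → 6
  4 × C (aromatic): no H
  2 × N (aromatic): no H
  2 × O: no H
  1 × C: 3 H
  1 × C: no H
  1 × N: 2 H
  Total hydrogens = 11.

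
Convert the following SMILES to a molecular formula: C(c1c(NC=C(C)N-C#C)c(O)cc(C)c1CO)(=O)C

Heavy atoms from the SMILES: 15 C, 2 N, 3 O.
Implicit hydrogens by atom environment:
  5 × C (aromatic): no H
  3 × C: 3 H each → 9
  3 × C: no H
  2 × C: 1 H each → 2
  2 × N: 1 H each → 2
  2 × O: 1 H each → 2
  1 × C: 2 H
  1 × C (aromatic): 1 H
  1 × O: no H
  Total hydrogens = 18.
Molecular formula: C15H18N2O3

C15H18N2O3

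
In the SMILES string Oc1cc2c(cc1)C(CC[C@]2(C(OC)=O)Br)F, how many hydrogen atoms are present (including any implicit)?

12

Hydrogens are implicit in SMILES; fill each atom to its normal valence:
  3 × C (aromatic): 1 H each → 3
  3 × C (aromatic): no H
  2 × C: 2 H each → 4
  2 × C: no H
  2 × O: no H
  1 × Br: no H
  1 × C: 3 H
  1 × C: 1 H
  1 × F: no H
  1 × O: 1 H
  Total hydrogens = 12.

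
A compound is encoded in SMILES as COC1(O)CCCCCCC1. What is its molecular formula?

C9H18O2

Heavy atoms from the SMILES: 9 C, 2 O.
Implicit hydrogens by atom environment:
  7 × C: 2 H each → 14
  1 × C: 3 H
  1 × C: no H
  1 × O: 1 H
  1 × O: no H
  Total hydrogens = 18.
Molecular formula: C9H18O2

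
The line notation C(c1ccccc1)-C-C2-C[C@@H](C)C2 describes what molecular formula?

C13H18

Heavy atoms from the SMILES: 13 C.
Implicit hydrogens by atom environment:
  5 × C (aromatic): 1 H each → 5
  4 × C: 2 H each → 8
  2 × C: 1 H each → 2
  1 × C: 3 H
  1 × C (aromatic): no H
  Total hydrogens = 18.
Molecular formula: C13H18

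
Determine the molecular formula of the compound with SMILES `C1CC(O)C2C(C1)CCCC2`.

C10H18O

Heavy atoms from the SMILES: 10 C, 1 O.
Implicit hydrogens by atom environment:
  7 × C: 2 H each → 14
  3 × C: 1 H each → 3
  1 × O: 1 H
  Total hydrogens = 18.
Molecular formula: C10H18O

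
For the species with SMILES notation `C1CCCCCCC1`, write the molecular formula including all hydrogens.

Heavy atoms from the SMILES: 8 C.
Implicit hydrogens by atom environment:
  8 × C: 2 H each → 16
  Total hydrogens = 16.
Molecular formula: C8H16

C8H16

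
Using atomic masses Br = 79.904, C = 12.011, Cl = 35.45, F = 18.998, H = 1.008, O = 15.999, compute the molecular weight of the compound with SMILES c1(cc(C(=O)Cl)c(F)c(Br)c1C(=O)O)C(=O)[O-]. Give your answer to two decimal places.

Molecular formula: C9H2BrClFO5-.
M = 1×79.904 + 9×12.011 + 1×35.45 + 1×18.998 + 2×1.008 + 5×15.999 = 324.46 g/mol.

324.46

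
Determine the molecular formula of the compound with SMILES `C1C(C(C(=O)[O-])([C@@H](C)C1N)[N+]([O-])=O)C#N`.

C8H10N3O4-

Heavy atoms from the SMILES: 8 C, 3 N, 4 O.
Implicit hydrogens by atom environment:
  3 × C: 1 H each → 3
  3 × C: no H
  2 × O: no H
  2 × O (charge -1): no H
  1 × C: 3 H
  1 × C: 2 H
  1 × N: 2 H
  1 × N: no H
  1 × N (charge +1): no H
  Total hydrogens = 10.
Net charge -1.
Molecular formula: C8H10N3O4-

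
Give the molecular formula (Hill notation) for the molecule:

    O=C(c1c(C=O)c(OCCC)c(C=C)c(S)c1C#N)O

Heavy atoms from the SMILES: 14 C, 1 N, 4 O, 1 S.
Implicit hydrogens by atom environment:
  6 × C (aromatic): no H
  3 × C: 2 H each → 6
  3 × O: no H
  2 × C: 1 H each → 2
  2 × C: no H
  1 × C: 3 H
  1 × N: no H
  1 × O: 1 H
  1 × S: 1 H
  Total hydrogens = 13.
Molecular formula: C14H13NO4S

C14H13NO4S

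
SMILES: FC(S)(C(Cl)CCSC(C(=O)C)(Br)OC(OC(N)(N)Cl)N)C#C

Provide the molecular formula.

Heavy atoms from the SMILES: 1 Br, 11 C, 2 Cl, 1 F, 3 N, 3 O, 2 S.
Implicit hydrogens by atom environment:
  5 × C: no H
  3 × C: 1 H each → 3
  3 × N: 2 H each → 6
  3 × O: no H
  2 × C: 2 H each → 4
  2 × Cl: no H
  1 × Br: no H
  1 × C: 3 H
  1 × F: no H
  1 × S: 1 H
  1 × S: no H
  Total hydrogens = 17.
Molecular formula: C11H17BrCl2FN3O3S2

C11H17BrCl2FN3O3S2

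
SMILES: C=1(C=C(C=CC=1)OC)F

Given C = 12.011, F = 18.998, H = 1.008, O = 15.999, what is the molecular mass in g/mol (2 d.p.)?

Molecular formula: C7H7FO.
M = 7×12.011 + 1×18.998 + 7×1.008 + 1×15.999 = 126.13 g/mol.

126.13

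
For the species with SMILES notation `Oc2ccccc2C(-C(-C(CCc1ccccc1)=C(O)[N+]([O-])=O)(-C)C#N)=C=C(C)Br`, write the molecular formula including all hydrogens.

C23H21BrN2O4

Heavy atoms from the SMILES: 1 Br, 23 C, 2 N, 4 O.
Implicit hydrogens by atom environment:
  9 × C (aromatic): 1 H each → 9
  7 × C: no H
  3 × C (aromatic): no H
  2 × C: 3 H each → 6
  2 × C: 2 H each → 4
  2 × O: 1 H each → 2
  1 × Br: no H
  1 × N (charge +1): no H
  1 × N: no H
  1 × O: no H
  1 × O (charge -1): no H
  Total hydrogens = 21.
Molecular formula: C23H21BrN2O4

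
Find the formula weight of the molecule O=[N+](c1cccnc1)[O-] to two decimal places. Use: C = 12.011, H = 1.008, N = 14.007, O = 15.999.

124.10

Molecular formula: C5H4N2O2.
M = 5×12.011 + 4×1.008 + 2×14.007 + 2×15.999 = 124.10 g/mol.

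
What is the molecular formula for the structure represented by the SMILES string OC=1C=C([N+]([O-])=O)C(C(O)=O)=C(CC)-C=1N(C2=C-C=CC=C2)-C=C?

Heavy atoms from the SMILES: 17 C, 2 N, 5 O.
Implicit hydrogens by atom environment:
  6 × C (aromatic): 1 H each → 6
  6 × C (aromatic): no H
  2 × C: 2 H each → 4
  2 × O: 1 H each → 2
  2 × O: no H
  1 × C: 3 H
  1 × C: 1 H
  1 × C: no H
  1 × N (charge +1): no H
  1 × N: no H
  1 × O (charge -1): no H
  Total hydrogens = 16.
Molecular formula: C17H16N2O5

C17H16N2O5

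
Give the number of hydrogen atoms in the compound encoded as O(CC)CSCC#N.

9

Hydrogens are implicit in SMILES; fill each atom to its normal valence:
  3 × C: 2 H each → 6
  1 × C: 3 H
  1 × C: no H
  1 × N: no H
  1 × O: no H
  1 × S: no H
  Total hydrogens = 9.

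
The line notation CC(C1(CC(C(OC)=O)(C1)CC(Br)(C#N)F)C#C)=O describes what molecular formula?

Heavy atoms from the SMILES: 1 Br, 13 C, 1 F, 1 N, 3 O.
Implicit hydrogens by atom environment:
  7 × C: no H
  3 × C: 2 H each → 6
  3 × O: no H
  2 × C: 3 H each → 6
  1 × Br: no H
  1 × C: 1 H
  1 × F: no H
  1 × N: no H
  Total hydrogens = 13.
Molecular formula: C13H13BrFNO3

C13H13BrFNO3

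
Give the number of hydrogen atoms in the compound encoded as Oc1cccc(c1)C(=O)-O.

6

Hydrogens are implicit in SMILES; fill each atom to its normal valence:
  4 × C (aromatic): 1 H each → 4
  2 × C (aromatic): no H
  2 × O: 1 H each → 2
  1 × C: no H
  1 × O: no H
  Total hydrogens = 6.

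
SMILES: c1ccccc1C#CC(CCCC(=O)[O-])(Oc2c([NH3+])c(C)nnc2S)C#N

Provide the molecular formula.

Heavy atoms from the SMILES: 19 C, 4 N, 3 O, 1 S.
Implicit hydrogens by atom environment:
  5 × C (aromatic): 1 H each → 5
  5 × C (aromatic): no H
  5 × C: no H
  3 × C: 2 H each → 6
  2 × N (aromatic): no H
  2 × O: no H
  1 × C: 3 H
  1 × N (charge +1): 3 H
  1 × N: no H
  1 × O (charge -1): no H
  1 × S: 1 H
  Total hydrogens = 18.
Molecular formula: C19H18N4O3S

C19H18N4O3S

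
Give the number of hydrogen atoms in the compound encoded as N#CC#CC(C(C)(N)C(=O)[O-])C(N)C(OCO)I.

Hydrogens are implicit in SMILES; fill each atom to its normal valence:
  5 × C: no H
  3 × C: 1 H each → 3
  2 × N: 2 H each → 4
  2 × O: no H
  1 × C: 3 H
  1 × C: 2 H
  1 × I: no H
  1 × N: no H
  1 × O: 1 H
  1 × O (charge -1): no H
  Total hydrogens = 13.

13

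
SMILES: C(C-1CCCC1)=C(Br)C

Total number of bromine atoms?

The symbol for bromine appears 1 time in the SMILES.

1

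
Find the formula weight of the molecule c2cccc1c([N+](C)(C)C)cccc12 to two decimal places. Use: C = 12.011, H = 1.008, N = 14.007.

Molecular formula: C13H16N+.
M = 13×12.011 + 16×1.008 + 1×14.007 = 186.28 g/mol.

186.28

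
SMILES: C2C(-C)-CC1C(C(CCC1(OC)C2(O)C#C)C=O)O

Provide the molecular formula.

C15H22O4

Heavy atoms from the SMILES: 15 C, 4 O.
Implicit hydrogens by atom environment:
  6 × C: 1 H each → 6
  4 × C: 2 H each → 8
  3 × C: no H
  2 × C: 3 H each → 6
  2 × O: 1 H each → 2
  2 × O: no H
  Total hydrogens = 22.
Molecular formula: C15H22O4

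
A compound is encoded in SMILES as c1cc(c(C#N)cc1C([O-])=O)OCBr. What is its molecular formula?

C9H5BrNO3-

Heavy atoms from the SMILES: 1 Br, 9 C, 1 N, 3 O.
Implicit hydrogens by atom environment:
  3 × C (aromatic): 1 H each → 3
  3 × C (aromatic): no H
  2 × C: no H
  2 × O: no H
  1 × Br: no H
  1 × C: 2 H
  1 × N: no H
  1 × O (charge -1): no H
  Total hydrogens = 5.
Net charge -1.
Molecular formula: C9H5BrNO3-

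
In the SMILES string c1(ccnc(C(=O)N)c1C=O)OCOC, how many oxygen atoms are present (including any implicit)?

4

The symbol for oxygen appears 4 times in the SMILES.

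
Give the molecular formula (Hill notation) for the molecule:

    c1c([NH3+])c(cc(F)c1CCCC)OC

C11H17FNO+

Heavy atoms from the SMILES: 11 C, 1 F, 1 N, 1 O.
Implicit hydrogens by atom environment:
  4 × C (aromatic): no H
  3 × C: 2 H each → 6
  2 × C: 3 H each → 6
  2 × C (aromatic): 1 H each → 2
  1 × F: no H
  1 × N (charge +1): 3 H
  1 × O: no H
  Total hydrogens = 17.
Net charge +1.
Molecular formula: C11H17FNO+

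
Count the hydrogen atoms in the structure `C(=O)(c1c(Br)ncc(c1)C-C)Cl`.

Hydrogens are implicit in SMILES; fill each atom to its normal valence:
  3 × C (aromatic): no H
  2 × C (aromatic): 1 H each → 2
  1 × Br: no H
  1 × C: 3 H
  1 × C: 2 H
  1 × C: no H
  1 × Cl: no H
  1 × N (aromatic): no H
  1 × O: no H
  Total hydrogens = 7.

7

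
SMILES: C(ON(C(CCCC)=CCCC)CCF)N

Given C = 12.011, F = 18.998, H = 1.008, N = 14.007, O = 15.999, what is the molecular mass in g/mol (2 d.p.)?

232.34

Molecular formula: C12H25FN2O.
M = 12×12.011 + 1×18.998 + 25×1.008 + 2×14.007 + 1×15.999 = 232.34 g/mol.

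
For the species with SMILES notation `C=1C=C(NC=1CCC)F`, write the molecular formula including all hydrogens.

Heavy atoms from the SMILES: 7 C, 1 F, 1 N.
Implicit hydrogens by atom environment:
  2 × C: 2 H each → 4
  2 × C (aromatic): 1 H each → 2
  2 × C (aromatic): no H
  1 × C: 3 H
  1 × F: no H
  1 × N (aromatic): 1 H
  Total hydrogens = 10.
Molecular formula: C7H10FN

C7H10FN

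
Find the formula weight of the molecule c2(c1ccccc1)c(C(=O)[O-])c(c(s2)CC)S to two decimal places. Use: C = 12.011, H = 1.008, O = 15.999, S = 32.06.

Molecular formula: C13H11O2S2-.
M = 13×12.011 + 11×1.008 + 2×15.999 + 2×32.06 = 263.35 g/mol.

263.35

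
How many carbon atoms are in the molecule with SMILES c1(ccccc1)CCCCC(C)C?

The symbol for carbon appears 13 times in the SMILES. Lowercase c denotes aromatic carbon and counts toward C.

13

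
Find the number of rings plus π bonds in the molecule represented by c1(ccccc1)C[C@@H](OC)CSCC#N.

Molecular formula from the SMILES: C12H15NOS.
DoU = (2C + 2 + N − H − X)/2 = (2·12 + 2 + 1 − 15 − 0)/2 = 12/2 = 6.
(Structurally: 1 ring(s) + 5 π bond(s) = 6.)

6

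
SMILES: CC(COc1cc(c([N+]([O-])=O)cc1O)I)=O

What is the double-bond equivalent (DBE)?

Molecular formula from the SMILES: C9H8INO5.
DoU = (2C + 2 + N − H − X)/2 = (2·9 + 2 + 1 − 8 − 1)/2 = 12/2 = 6.
(Structurally: 1 ring(s) + 5 π bond(s) = 6.)

6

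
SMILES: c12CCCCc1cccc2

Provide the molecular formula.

Heavy atoms from the SMILES: 10 C.
Implicit hydrogens by atom environment:
  4 × C: 2 H each → 8
  4 × C (aromatic): 1 H each → 4
  2 × C (aromatic): no H
  Total hydrogens = 12.
Molecular formula: C10H12

C10H12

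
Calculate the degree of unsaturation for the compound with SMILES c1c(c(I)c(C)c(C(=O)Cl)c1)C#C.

7

Molecular formula from the SMILES: C10H6ClIO.
DoU = (2C + 2 + N − H − X)/2 = (2·10 + 2 + 0 − 6 − 2)/2 = 14/2 = 7.
(Structurally: 1 ring(s) + 6 π bond(s) = 7.)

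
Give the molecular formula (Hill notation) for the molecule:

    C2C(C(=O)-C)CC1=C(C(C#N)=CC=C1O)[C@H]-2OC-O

C14H15NO4

Heavy atoms from the SMILES: 14 C, 1 N, 4 O.
Implicit hydrogens by atom environment:
  4 × C (aromatic): no H
  3 × C: 2 H each → 6
  2 × C (aromatic): 1 H each → 2
  2 × C: 1 H each → 2
  2 × C: no H
  2 × O: 1 H each → 2
  2 × O: no H
  1 × C: 3 H
  1 × N: no H
  Total hydrogens = 15.
Molecular formula: C14H15NO4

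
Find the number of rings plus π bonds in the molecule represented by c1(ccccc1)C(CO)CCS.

Molecular formula from the SMILES: C10H14OS.
DoU = (2C + 2 + N − H − X)/2 = (2·10 + 2 + 0 − 14 − 0)/2 = 8/2 = 4.
(Structurally: 1 ring(s) + 3 π bond(s) = 4.)

4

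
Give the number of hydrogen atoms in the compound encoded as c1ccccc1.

Hydrogens are implicit in SMILES; fill each atom to its normal valence:
  6 × C (aromatic): 1 H each → 6
  Total hydrogens = 6.

6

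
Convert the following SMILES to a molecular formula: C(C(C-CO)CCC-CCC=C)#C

Heavy atoms from the SMILES: 12 C, 1 O.
Implicit hydrogens by atom environment:
  8 × C: 2 H each → 16
  3 × C: 1 H each → 3
  1 × C: no H
  1 × O: 1 H
  Total hydrogens = 20.
Molecular formula: C12H20O

C12H20O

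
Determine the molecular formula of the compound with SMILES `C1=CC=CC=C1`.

Heavy atoms from the SMILES: 6 C.
Implicit hydrogens by atom environment:
  6 × C (aromatic): 1 H each → 6
  Total hydrogens = 6.
Molecular formula: C6H6

C6H6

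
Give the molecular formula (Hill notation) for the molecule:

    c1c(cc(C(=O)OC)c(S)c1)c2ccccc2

C14H12O2S

Heavy atoms from the SMILES: 14 C, 2 O, 1 S.
Implicit hydrogens by atom environment:
  8 × C (aromatic): 1 H each → 8
  4 × C (aromatic): no H
  2 × O: no H
  1 × C: 3 H
  1 × C: no H
  1 × S: 1 H
  Total hydrogens = 12.
Molecular formula: C14H12O2S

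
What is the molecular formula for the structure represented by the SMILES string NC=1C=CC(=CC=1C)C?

C8H11N

Heavy atoms from the SMILES: 8 C, 1 N.
Implicit hydrogens by atom environment:
  3 × C (aromatic): 1 H each → 3
  3 × C (aromatic): no H
  2 × C: 3 H each → 6
  1 × N: 2 H
  Total hydrogens = 11.
Molecular formula: C8H11N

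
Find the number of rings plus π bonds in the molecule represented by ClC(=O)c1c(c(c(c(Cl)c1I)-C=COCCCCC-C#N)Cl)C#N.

10

Molecular formula from the SMILES: C16H12Cl3IN2O2.
DoU = (2C + 2 + N − H − X)/2 = (2·16 + 2 + 2 − 12 − 4)/2 = 20/2 = 10.
(Structurally: 1 ring(s) + 9 π bond(s) = 10.)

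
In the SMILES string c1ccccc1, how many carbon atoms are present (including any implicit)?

6

The symbol for carbon appears 6 times in the SMILES. Lowercase c denotes aromatic carbon and counts toward C.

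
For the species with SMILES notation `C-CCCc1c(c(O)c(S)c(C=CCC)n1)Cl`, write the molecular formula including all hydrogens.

Heavy atoms from the SMILES: 13 C, 1 Cl, 1 N, 1 O, 1 S.
Implicit hydrogens by atom environment:
  5 × C (aromatic): no H
  4 × C: 2 H each → 8
  2 × C: 3 H each → 6
  2 × C: 1 H each → 2
  1 × Cl: no H
  1 × N (aromatic): no H
  1 × O: 1 H
  1 × S: 1 H
  Total hydrogens = 18.
Molecular formula: C13H18ClNOS

C13H18ClNOS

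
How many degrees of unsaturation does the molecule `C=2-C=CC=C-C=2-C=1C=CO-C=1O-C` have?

Molecular formula from the SMILES: C11H10O2.
DoU = (2C + 2 + N − H − X)/2 = (2·11 + 2 + 0 − 10 − 0)/2 = 14/2 = 7.
(Structurally: 2 ring(s) + 5 π bond(s) = 7.)

7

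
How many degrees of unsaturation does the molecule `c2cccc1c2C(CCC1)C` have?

5

Molecular formula from the SMILES: C11H14.
DoU = (2C + 2 + N − H − X)/2 = (2·11 + 2 + 0 − 14 − 0)/2 = 10/2 = 5.
(Structurally: 2 ring(s) + 3 π bond(s) = 5.)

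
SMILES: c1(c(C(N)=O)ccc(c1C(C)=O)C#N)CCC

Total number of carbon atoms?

The symbol for carbon appears 13 times in the SMILES. Lowercase c denotes aromatic carbon and counts toward C.

13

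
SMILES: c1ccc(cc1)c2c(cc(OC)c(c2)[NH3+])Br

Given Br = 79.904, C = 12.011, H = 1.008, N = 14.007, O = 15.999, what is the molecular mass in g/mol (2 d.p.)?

Molecular formula: C13H13BrNO+.
M = 1×79.904 + 13×12.011 + 13×1.008 + 1×14.007 + 1×15.999 = 279.16 g/mol.

279.16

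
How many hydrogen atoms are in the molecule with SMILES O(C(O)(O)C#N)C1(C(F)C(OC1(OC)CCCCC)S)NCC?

25

Hydrogens are implicit in SMILES; fill each atom to its normal valence:
  5 × C: 2 H each → 10
  4 × C: no H
  3 × C: 3 H each → 9
  3 × O: no H
  2 × C: 1 H each → 2
  2 × O: 1 H each → 2
  1 × F: no H
  1 × N: 1 H
  1 × N: no H
  1 × S: 1 H
  Total hydrogens = 25.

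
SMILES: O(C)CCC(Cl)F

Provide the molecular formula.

C4H8ClFO

Heavy atoms from the SMILES: 4 C, 1 Cl, 1 F, 1 O.
Implicit hydrogens by atom environment:
  2 × C: 2 H each → 4
  1 × C: 3 H
  1 × C: 1 H
  1 × Cl: no H
  1 × F: no H
  1 × O: no H
  Total hydrogens = 8.
Molecular formula: C4H8ClFO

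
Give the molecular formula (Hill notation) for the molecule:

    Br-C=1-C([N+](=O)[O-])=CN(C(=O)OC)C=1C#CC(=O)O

Heavy atoms from the SMILES: 1 Br, 9 C, 2 N, 6 O.
Implicit hydrogens by atom environment:
  4 × C: no H
  4 × O: no H
  3 × C (aromatic): no H
  1 × Br: no H
  1 × C: 3 H
  1 × C (aromatic): 1 H
  1 × N (aromatic): no H
  1 × N (charge +1): no H
  1 × O: 1 H
  1 × O (charge -1): no H
  Total hydrogens = 5.
Molecular formula: C9H5BrN2O6

C9H5BrN2O6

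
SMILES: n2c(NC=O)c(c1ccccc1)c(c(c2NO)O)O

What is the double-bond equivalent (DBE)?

Molecular formula from the SMILES: C12H11N3O4.
DoU = (2C + 2 + N − H − X)/2 = (2·12 + 2 + 3 − 11 − 0)/2 = 18/2 = 9.
(Structurally: 2 ring(s) + 7 π bond(s) = 9.)

9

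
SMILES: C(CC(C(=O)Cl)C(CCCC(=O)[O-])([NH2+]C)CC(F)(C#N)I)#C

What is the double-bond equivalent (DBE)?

6

Molecular formula from the SMILES: C14H17ClFIN2O3.
DoU = (2C + 2 + N − H − X)/2 = (2·14 + 2 + 2 − 17 − 3)/2 = 12/2 = 6.
(Structurally: 0 ring(s) + 6 π bond(s) = 6.)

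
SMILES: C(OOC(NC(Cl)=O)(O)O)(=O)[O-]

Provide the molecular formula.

C3H3ClNO7-

Heavy atoms from the SMILES: 3 C, 1 Cl, 1 N, 7 O.
Implicit hydrogens by atom environment:
  4 × O: no H
  3 × C: no H
  2 × O: 1 H each → 2
  1 × Cl: no H
  1 × N: 1 H
  1 × O (charge -1): no H
  Total hydrogens = 3.
Net charge -1.
Molecular formula: C3H3ClNO7-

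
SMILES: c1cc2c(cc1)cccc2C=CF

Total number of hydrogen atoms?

9

Hydrogens are implicit in SMILES; fill each atom to its normal valence:
  7 × C (aromatic): 1 H each → 7
  3 × C (aromatic): no H
  2 × C: 1 H each → 2
  1 × F: no H
  Total hydrogens = 9.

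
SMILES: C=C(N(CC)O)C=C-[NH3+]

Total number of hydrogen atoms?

13

Hydrogens are implicit in SMILES; fill each atom to its normal valence:
  2 × C: 2 H each → 4
  2 × C: 1 H each → 2
  1 × C: 3 H
  1 × C: no H
  1 × N (charge +1): 3 H
  1 × N: no H
  1 × O: 1 H
  Total hydrogens = 13.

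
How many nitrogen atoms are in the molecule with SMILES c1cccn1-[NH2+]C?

2

The symbol for nitrogen appears 2 times in the SMILES.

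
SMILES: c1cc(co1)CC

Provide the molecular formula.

Heavy atoms from the SMILES: 6 C, 1 O.
Implicit hydrogens by atom environment:
  3 × C (aromatic): 1 H each → 3
  1 × C: 3 H
  1 × C: 2 H
  1 × C (aromatic): no H
  1 × O (aromatic): no H
  Total hydrogens = 8.
Molecular formula: C6H8O

C6H8O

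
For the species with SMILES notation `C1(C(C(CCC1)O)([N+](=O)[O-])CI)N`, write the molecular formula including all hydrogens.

C7H13IN2O3

Heavy atoms from the SMILES: 7 C, 1 I, 2 N, 3 O.
Implicit hydrogens by atom environment:
  4 × C: 2 H each → 8
  2 × C: 1 H each → 2
  1 × C: no H
  1 × I: no H
  1 × N: 2 H
  1 × N (charge +1): no H
  1 × O: 1 H
  1 × O: no H
  1 × O (charge -1): no H
  Total hydrogens = 13.
Molecular formula: C7H13IN2O3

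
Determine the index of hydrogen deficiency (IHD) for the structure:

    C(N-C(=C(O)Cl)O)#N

3

Molecular formula from the SMILES: C3H3ClN2O2.
DoU = (2C + 2 + N − H − X)/2 = (2·3 + 2 + 2 − 3 − 1)/2 = 6/2 = 3.
(Structurally: 0 ring(s) + 3 π bond(s) = 3.)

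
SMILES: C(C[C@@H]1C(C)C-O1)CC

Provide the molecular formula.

C8H16O

Heavy atoms from the SMILES: 8 C, 1 O.
Implicit hydrogens by atom environment:
  4 × C: 2 H each → 8
  2 × C: 3 H each → 6
  2 × C: 1 H each → 2
  1 × O: no H
  Total hydrogens = 16.
Molecular formula: C8H16O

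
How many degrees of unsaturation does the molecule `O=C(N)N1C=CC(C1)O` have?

Molecular formula from the SMILES: C5H8N2O2.
DoU = (2C + 2 + N − H − X)/2 = (2·5 + 2 + 2 − 8 − 0)/2 = 6/2 = 3.
(Structurally: 1 ring(s) + 2 π bond(s) = 3.)

3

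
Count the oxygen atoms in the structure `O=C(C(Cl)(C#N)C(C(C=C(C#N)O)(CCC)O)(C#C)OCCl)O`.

5

The symbol for oxygen appears 5 times in the SMILES.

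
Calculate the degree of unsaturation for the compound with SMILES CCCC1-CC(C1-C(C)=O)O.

Molecular formula from the SMILES: C9H16O2.
DoU = (2C + 2 + N − H − X)/2 = (2·9 + 2 + 0 − 16 − 0)/2 = 4/2 = 2.
(Structurally: 1 ring(s) + 1 π bond(s) = 2.)

2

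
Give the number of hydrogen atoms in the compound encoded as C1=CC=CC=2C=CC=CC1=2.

Hydrogens are implicit in SMILES; fill each atom to its normal valence:
  8 × C (aromatic): 1 H each → 8
  2 × C (aromatic): no H
  Total hydrogens = 8.

8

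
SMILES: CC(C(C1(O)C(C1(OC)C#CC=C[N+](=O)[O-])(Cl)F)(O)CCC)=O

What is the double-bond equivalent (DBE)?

6

Molecular formula from the SMILES: C14H17ClFNO6.
DoU = (2C + 2 + N − H − X)/2 = (2·14 + 2 + 1 − 17 − 2)/2 = 12/2 = 6.
(Structurally: 1 ring(s) + 5 π bond(s) = 6.)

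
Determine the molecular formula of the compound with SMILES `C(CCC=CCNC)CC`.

C9H19N

Heavy atoms from the SMILES: 9 C, 1 N.
Implicit hydrogens by atom environment:
  5 × C: 2 H each → 10
  2 × C: 3 H each → 6
  2 × C: 1 H each → 2
  1 × N: 1 H
  Total hydrogens = 19.
Molecular formula: C9H19N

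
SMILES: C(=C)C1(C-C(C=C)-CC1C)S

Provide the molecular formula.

Heavy atoms from the SMILES: 10 C, 1 S.
Implicit hydrogens by atom environment:
  4 × C: 2 H each → 8
  4 × C: 1 H each → 4
  1 × C: 3 H
  1 × C: no H
  1 × S: 1 H
  Total hydrogens = 16.
Molecular formula: C10H16S

C10H16S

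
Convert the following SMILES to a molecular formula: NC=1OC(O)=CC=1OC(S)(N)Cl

Heavy atoms from the SMILES: 5 C, 1 Cl, 2 N, 3 O, 1 S.
Implicit hydrogens by atom environment:
  3 × C (aromatic): no H
  2 × N: 2 H each → 4
  1 × C (aromatic): 1 H
  1 × C: no H
  1 × Cl: no H
  1 × O: 1 H
  1 × O (aromatic): no H
  1 × O: no H
  1 × S: 1 H
  Total hydrogens = 7.
Molecular formula: C5H7ClN2O3S

C5H7ClN2O3S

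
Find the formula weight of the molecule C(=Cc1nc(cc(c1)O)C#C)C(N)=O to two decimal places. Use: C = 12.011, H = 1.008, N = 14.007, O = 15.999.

Molecular formula: C10H8N2O2.
M = 10×12.011 + 8×1.008 + 2×14.007 + 2×15.999 = 188.19 g/mol.

188.19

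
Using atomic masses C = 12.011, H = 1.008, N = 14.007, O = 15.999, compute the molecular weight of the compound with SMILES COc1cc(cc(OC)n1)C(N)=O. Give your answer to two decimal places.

Molecular formula: C8H10N2O3.
M = 8×12.011 + 10×1.008 + 2×14.007 + 3×15.999 = 182.18 g/mol.

182.18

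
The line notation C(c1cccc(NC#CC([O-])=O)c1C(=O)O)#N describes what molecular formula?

C11H5N2O4-

Heavy atoms from the SMILES: 11 C, 2 N, 4 O.
Implicit hydrogens by atom environment:
  5 × C: no H
  3 × C (aromatic): 1 H each → 3
  3 × C (aromatic): no H
  2 × O: no H
  1 × N: 1 H
  1 × N: no H
  1 × O: 1 H
  1 × O (charge -1): no H
  Total hydrogens = 5.
Net charge -1.
Molecular formula: C11H5N2O4-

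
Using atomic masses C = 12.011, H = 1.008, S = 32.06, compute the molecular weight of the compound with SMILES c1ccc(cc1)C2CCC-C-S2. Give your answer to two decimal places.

Molecular formula: C11H14S.
M = 11×12.011 + 14×1.008 + 1×32.06 = 178.29 g/mol.

178.29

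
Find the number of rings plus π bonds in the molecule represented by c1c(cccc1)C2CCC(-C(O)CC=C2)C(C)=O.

Molecular formula from the SMILES: C16H20O2.
DoU = (2C + 2 + N − H − X)/2 = (2·16 + 2 + 0 − 20 − 0)/2 = 14/2 = 7.
(Structurally: 2 ring(s) + 5 π bond(s) = 7.)

7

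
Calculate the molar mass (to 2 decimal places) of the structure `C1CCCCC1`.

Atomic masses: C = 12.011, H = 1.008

84.16

Molecular formula: C6H12.
M = 6×12.011 + 12×1.008 = 84.16 g/mol.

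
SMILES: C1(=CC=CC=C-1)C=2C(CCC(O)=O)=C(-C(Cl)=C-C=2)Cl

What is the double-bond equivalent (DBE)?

Molecular formula from the SMILES: C15H12Cl2O2.
DoU = (2C + 2 + N − H − X)/2 = (2·15 + 2 + 0 − 12 − 2)/2 = 18/2 = 9.
(Structurally: 2 ring(s) + 7 π bond(s) = 9.)

9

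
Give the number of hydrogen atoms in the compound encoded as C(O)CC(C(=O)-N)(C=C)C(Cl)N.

13

Hydrogens are implicit in SMILES; fill each atom to its normal valence:
  3 × C: 2 H each → 6
  2 × C: 1 H each → 2
  2 × C: no H
  2 × N: 2 H each → 4
  1 × Cl: no H
  1 × O: 1 H
  1 × O: no H
  Total hydrogens = 13.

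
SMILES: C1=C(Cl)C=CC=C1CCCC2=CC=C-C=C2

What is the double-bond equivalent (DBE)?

Molecular formula from the SMILES: C15H15Cl.
DoU = (2C + 2 + N − H − X)/2 = (2·15 + 2 + 0 − 15 − 1)/2 = 16/2 = 8.
(Structurally: 2 ring(s) + 6 π bond(s) = 8.)

8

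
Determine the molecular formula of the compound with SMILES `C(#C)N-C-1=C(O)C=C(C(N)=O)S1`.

C7H6N2O2S

Heavy atoms from the SMILES: 7 C, 2 N, 2 O, 1 S.
Implicit hydrogens by atom environment:
  3 × C (aromatic): no H
  2 × C: no H
  1 × C (aromatic): 1 H
  1 × C: 1 H
  1 × N: 2 H
  1 × N: 1 H
  1 × O: 1 H
  1 × O: no H
  1 × S (aromatic): no H
  Total hydrogens = 6.
Molecular formula: C7H6N2O2S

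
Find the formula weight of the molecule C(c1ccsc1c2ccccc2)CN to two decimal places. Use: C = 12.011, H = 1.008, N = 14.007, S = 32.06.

Molecular formula: C12H13NS.
M = 12×12.011 + 13×1.008 + 1×14.007 + 1×32.06 = 203.30 g/mol.

203.30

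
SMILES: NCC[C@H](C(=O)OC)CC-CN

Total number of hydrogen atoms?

18

Hydrogens are implicit in SMILES; fill each atom to its normal valence:
  5 × C: 2 H each → 10
  2 × N: 2 H each → 4
  2 × O: no H
  1 × C: 3 H
  1 × C: 1 H
  1 × C: no H
  Total hydrogens = 18.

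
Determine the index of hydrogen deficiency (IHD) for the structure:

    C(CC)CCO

0

Molecular formula from the SMILES: C5H12O.
DoU = (2C + 2 + N − H − X)/2 = (2·5 + 2 + 0 − 12 − 0)/2 = 0/2 = 0.
(Structurally: 0 ring(s) + 0 π bond(s) = 0.)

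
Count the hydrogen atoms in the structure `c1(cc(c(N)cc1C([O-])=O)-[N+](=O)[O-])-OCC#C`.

7

Hydrogens are implicit in SMILES; fill each atom to its normal valence:
  4 × C (aromatic): no H
  3 × O: no H
  2 × C (aromatic): 1 H each → 2
  2 × C: no H
  2 × O (charge -1): no H
  1 × C: 2 H
  1 × C: 1 H
  1 × N: 2 H
  1 × N (charge +1): no H
  Total hydrogens = 7.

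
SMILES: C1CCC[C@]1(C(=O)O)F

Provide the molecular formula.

Heavy atoms from the SMILES: 6 C, 1 F, 2 O.
Implicit hydrogens by atom environment:
  4 × C: 2 H each → 8
  2 × C: no H
  1 × F: no H
  1 × O: 1 H
  1 × O: no H
  Total hydrogens = 9.
Molecular formula: C6H9FO2

C6H9FO2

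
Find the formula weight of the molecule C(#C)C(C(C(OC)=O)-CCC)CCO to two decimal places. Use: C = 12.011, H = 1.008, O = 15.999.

198.26

Molecular formula: C11H18O3.
M = 11×12.011 + 18×1.008 + 3×15.999 = 198.26 g/mol.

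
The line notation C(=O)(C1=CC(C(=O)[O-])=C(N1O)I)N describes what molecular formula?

Heavy atoms from the SMILES: 6 C, 1 I, 2 N, 4 O.
Implicit hydrogens by atom environment:
  3 × C (aromatic): no H
  2 × C: no H
  2 × O: no H
  1 × C (aromatic): 1 H
  1 × I: no H
  1 × N: 2 H
  1 × N (aromatic): no H
  1 × O: 1 H
  1 × O (charge -1): no H
  Total hydrogens = 4.
Net charge -1.
Molecular formula: C6H4IN2O4-

C6H4IN2O4-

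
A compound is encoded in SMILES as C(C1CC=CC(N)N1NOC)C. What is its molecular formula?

Heavy atoms from the SMILES: 8 C, 3 N, 1 O.
Implicit hydrogens by atom environment:
  4 × C: 1 H each → 4
  2 × C: 3 H each → 6
  2 × C: 2 H each → 4
  1 × N: 2 H
  1 × N: 1 H
  1 × N: no H
  1 × O: no H
  Total hydrogens = 17.
Molecular formula: C8H17N3O

C8H17N3O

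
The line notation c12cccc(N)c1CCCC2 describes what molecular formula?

C10H13N

Heavy atoms from the SMILES: 10 C, 1 N.
Implicit hydrogens by atom environment:
  4 × C: 2 H each → 8
  3 × C (aromatic): 1 H each → 3
  3 × C (aromatic): no H
  1 × N: 2 H
  Total hydrogens = 13.
Molecular formula: C10H13N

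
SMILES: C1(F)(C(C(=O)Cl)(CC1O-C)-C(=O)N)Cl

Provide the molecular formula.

C7H8Cl2FNO3

Heavy atoms from the SMILES: 7 C, 2 Cl, 1 F, 1 N, 3 O.
Implicit hydrogens by atom environment:
  4 × C: no H
  3 × O: no H
  2 × Cl: no H
  1 × C: 3 H
  1 × C: 2 H
  1 × C: 1 H
  1 × F: no H
  1 × N: 2 H
  Total hydrogens = 8.
Molecular formula: C7H8Cl2FNO3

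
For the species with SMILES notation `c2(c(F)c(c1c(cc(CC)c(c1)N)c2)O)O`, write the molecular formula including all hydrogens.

C12H12FNO2

Heavy atoms from the SMILES: 12 C, 1 F, 1 N, 2 O.
Implicit hydrogens by atom environment:
  7 × C (aromatic): no H
  3 × C (aromatic): 1 H each → 3
  2 × O: 1 H each → 2
  1 × C: 3 H
  1 × C: 2 H
  1 × F: no H
  1 × N: 2 H
  Total hydrogens = 12.
Molecular formula: C12H12FNO2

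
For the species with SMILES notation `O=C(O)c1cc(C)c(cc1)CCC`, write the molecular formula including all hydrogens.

C11H14O2

Heavy atoms from the SMILES: 11 C, 2 O.
Implicit hydrogens by atom environment:
  3 × C (aromatic): 1 H each → 3
  3 × C (aromatic): no H
  2 × C: 3 H each → 6
  2 × C: 2 H each → 4
  1 × C: no H
  1 × O: 1 H
  1 × O: no H
  Total hydrogens = 14.
Molecular formula: C11H14O2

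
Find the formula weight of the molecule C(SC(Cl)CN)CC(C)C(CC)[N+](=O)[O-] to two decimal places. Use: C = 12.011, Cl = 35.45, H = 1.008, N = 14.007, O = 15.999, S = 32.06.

254.77

Molecular formula: C9H19ClN2O2S.
M = 9×12.011 + 1×35.45 + 19×1.008 + 2×14.007 + 2×15.999 + 1×32.06 = 254.77 g/mol.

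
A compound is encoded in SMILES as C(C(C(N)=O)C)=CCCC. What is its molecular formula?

C8H15NO

Heavy atoms from the SMILES: 8 C, 1 N, 1 O.
Implicit hydrogens by atom environment:
  3 × C: 1 H each → 3
  2 × C: 3 H each → 6
  2 × C: 2 H each → 4
  1 × C: no H
  1 × N: 2 H
  1 × O: no H
  Total hydrogens = 15.
Molecular formula: C8H15NO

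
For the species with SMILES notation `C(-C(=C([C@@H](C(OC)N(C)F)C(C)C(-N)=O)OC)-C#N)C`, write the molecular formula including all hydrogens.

C13H22FN3O3

Heavy atoms from the SMILES: 13 C, 1 F, 3 N, 3 O.
Implicit hydrogens by atom environment:
  5 × C: 3 H each → 15
  4 × C: no H
  3 × C: 1 H each → 3
  3 × O: no H
  2 × N: no H
  1 × C: 2 H
  1 × F: no H
  1 × N: 2 H
  Total hydrogens = 22.
Molecular formula: C13H22FN3O3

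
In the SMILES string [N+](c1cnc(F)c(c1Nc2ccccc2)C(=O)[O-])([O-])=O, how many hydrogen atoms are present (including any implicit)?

Hydrogens are implicit in SMILES; fill each atom to its normal valence:
  6 × C (aromatic): 1 H each → 6
  5 × C (aromatic): no H
  2 × O: no H
  2 × O (charge -1): no H
  1 × C: no H
  1 × F: no H
  1 × N: 1 H
  1 × N (aromatic): no H
  1 × N (charge +1): no H
  Total hydrogens = 7.

7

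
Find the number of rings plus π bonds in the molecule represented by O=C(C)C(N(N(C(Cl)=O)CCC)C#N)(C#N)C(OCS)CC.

Molecular formula from the SMILES: C13H19ClN4O3S.
DoU = (2C + 2 + N − H − X)/2 = (2·13 + 2 + 4 − 19 − 1)/2 = 12/2 = 6.
(Structurally: 0 ring(s) + 6 π bond(s) = 6.)

6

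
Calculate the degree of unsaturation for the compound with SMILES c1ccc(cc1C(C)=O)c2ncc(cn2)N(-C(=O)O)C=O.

11

Molecular formula from the SMILES: C14H11N3O4.
DoU = (2C + 2 + N − H − X)/2 = (2·14 + 2 + 3 − 11 − 0)/2 = 22/2 = 11.
(Structurally: 2 ring(s) + 9 π bond(s) = 11.)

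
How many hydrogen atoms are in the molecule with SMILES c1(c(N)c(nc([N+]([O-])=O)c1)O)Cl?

Hydrogens are implicit in SMILES; fill each atom to its normal valence:
  4 × C (aromatic): no H
  1 × C (aromatic): 1 H
  1 × Cl: no H
  1 × N: 2 H
  1 × N (aromatic): no H
  1 × N (charge +1): no H
  1 × O: 1 H
  1 × O: no H
  1 × O (charge -1): no H
  Total hydrogens = 4.

4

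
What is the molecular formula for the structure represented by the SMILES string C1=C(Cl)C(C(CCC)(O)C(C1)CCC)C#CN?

C14H22ClNO

Heavy atoms from the SMILES: 14 C, 1 Cl, 1 N, 1 O.
Implicit hydrogens by atom environment:
  5 × C: 2 H each → 10
  4 × C: no H
  3 × C: 1 H each → 3
  2 × C: 3 H each → 6
  1 × Cl: no H
  1 × N: 2 H
  1 × O: 1 H
  Total hydrogens = 22.
Molecular formula: C14H22ClNO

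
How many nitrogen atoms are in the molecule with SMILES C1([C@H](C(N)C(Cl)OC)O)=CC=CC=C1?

1

The symbol for nitrogen appears 1 time in the SMILES.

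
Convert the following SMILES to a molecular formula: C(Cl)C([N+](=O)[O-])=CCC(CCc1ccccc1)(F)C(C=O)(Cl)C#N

Heavy atoms from the SMILES: 16 C, 2 Cl, 1 F, 2 N, 3 O.
Implicit hydrogens by atom environment:
  5 × C (aromatic): 1 H each → 5
  4 × C: 2 H each → 8
  4 × C: no H
  2 × C: 1 H each → 2
  2 × Cl: no H
  2 × O: no H
  1 × C (aromatic): no H
  1 × F: no H
  1 × N (charge +1): no H
  1 × N: no H
  1 × O (charge -1): no H
  Total hydrogens = 15.
Molecular formula: C16H15Cl2FN2O3

C16H15Cl2FN2O3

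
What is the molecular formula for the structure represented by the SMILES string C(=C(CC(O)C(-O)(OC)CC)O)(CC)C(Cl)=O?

Heavy atoms from the SMILES: 11 C, 1 Cl, 5 O.
Implicit hydrogens by atom environment:
  4 × C: no H
  3 × C: 3 H each → 9
  3 × C: 2 H each → 6
  3 × O: 1 H each → 3
  2 × O: no H
  1 × C: 1 H
  1 × Cl: no H
  Total hydrogens = 19.
Molecular formula: C11H19ClO5

C11H19ClO5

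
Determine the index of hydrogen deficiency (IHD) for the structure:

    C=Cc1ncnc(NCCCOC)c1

5

Molecular formula from the SMILES: C10H15N3O.
DoU = (2C + 2 + N − H − X)/2 = (2·10 + 2 + 3 − 15 − 0)/2 = 10/2 = 5.
(Structurally: 1 ring(s) + 4 π bond(s) = 5.)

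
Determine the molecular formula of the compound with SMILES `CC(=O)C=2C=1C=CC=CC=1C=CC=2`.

Heavy atoms from the SMILES: 12 C, 1 O.
Implicit hydrogens by atom environment:
  7 × C (aromatic): 1 H each → 7
  3 × C (aromatic): no H
  1 × C: 3 H
  1 × C: no H
  1 × O: no H
  Total hydrogens = 10.
Molecular formula: C12H10O

C12H10O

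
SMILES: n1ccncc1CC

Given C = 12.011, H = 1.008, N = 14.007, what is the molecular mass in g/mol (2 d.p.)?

Molecular formula: C6H8N2.
M = 6×12.011 + 8×1.008 + 2×14.007 = 108.14 g/mol.

108.14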